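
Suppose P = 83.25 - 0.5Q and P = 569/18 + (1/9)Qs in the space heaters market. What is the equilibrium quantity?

Set the two price expressions equal: 83.25 - 0.5Q = 569/18 + (1/9)Q.
1859/36 = (11/18)Q, so Q* = 84.5.
P* = 83.25 − (0.5)(84.5) = 41.

Q* = 84.5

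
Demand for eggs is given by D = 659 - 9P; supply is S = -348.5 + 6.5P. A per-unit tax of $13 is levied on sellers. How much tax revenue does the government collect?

Tax revenue = 10049/31

Pre-tax equilibrium: P* = 65, Q* = 74.
Tax on sellers shifts supply to S = -348.5 + 6.5(P − 13) = -433 + 6.5P.
659 - 9P = -433 + 6.5P gives buyer price Pb = 2184/31; sellers receive Ps = 2184/31 − 13 = 1781/31.
New quantity: Q = 659 − 9(2184/31) = 773/31.
Revenue = 13 × 773/31 = 10049/31.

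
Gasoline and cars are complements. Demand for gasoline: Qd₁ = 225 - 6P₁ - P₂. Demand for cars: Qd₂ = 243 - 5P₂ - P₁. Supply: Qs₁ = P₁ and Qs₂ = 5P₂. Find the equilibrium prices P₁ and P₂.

Market 1: 225 - 6P₁ - P₂ = P₁ → 7P₁ + P₂ = 225.
Market 2: 10P₂ + P₁ = 243.
Eliminating P₂: 10×(1) − 1×(2) gives 69P₁ = 2007, so P₁ = 669/23.
Back-substitute into (2): P₂ = (243 − 1×669/23) / 10 = 492/23.

P₁ = 669/23, P₂ = 492/23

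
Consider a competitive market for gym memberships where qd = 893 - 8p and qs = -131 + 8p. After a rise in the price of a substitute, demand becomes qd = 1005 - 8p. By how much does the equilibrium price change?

Original equilibrium: p* = 64, q* = 381.
New equilibrium: 1005 - 8p = -131 + 8p, so 1136 = 16p and p' = 71; q' = 1005 − 8(71) = 437.
Change in price: 71 − 64 = 7.

Δp = 7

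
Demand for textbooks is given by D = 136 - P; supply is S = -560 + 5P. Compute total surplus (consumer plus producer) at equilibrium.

Equilibrium: 136 - P = -560 + 5P gives P* = 116, Q* = 20.
Demand choke price: P = 136; supply starts at P = 112.
CS = ½(136 − 116)(20) = 200; PS = ½(116 − 112)(20) = 40.

Total surplus = 240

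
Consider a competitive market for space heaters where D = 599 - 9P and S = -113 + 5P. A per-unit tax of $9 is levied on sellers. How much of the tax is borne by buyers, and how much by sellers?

Buyers bear 45/14, sellers bear 81/14

Pre-tax equilibrium: P* = 356/7, Q* = 989/7.
Tax on sellers shifts supply to S = -113 + 5(P − 9) = -158 + 5P.
599 - 9P = -158 + 5P gives buyer price Pb = 757/14; sellers receive Ps = 757/14 − 9 = 631/14.
New quantity: Q = 599 − 9(757/14) = 1573/14.
Buyer burden = 757/14 − 356/7 = 45/14; seller burden = 356/7 − 631/14 = 81/14.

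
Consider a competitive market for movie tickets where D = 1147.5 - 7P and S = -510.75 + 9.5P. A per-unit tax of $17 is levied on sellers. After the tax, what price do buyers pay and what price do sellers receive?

Buyers pay 7279/66, sellers receive 6157/66

Pre-tax equilibrium: P* = 100.5, Q* = 444.
Tax on sellers shifts supply to S = -510.75 + 9.5(P − 17) = -672.25 + 9.5P.
1147.5 - 7P = -672.25 + 9.5P gives buyer price Pb = 7279/66; sellers receive Ps = 7279/66 − 17 = 6157/66.
New quantity: Q = 1147.5 − 7(7279/66) = 12391/33.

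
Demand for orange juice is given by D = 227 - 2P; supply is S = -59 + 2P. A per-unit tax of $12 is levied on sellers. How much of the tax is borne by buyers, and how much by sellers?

Buyers bear $6, sellers bear $6

Pre-tax equilibrium: P* = 71.5, Q* = 84.
Tax on sellers shifts supply to S = -59 + 2(P − 12) = -83 + 2P.
227 - 2P = -83 + 2P gives buyer price Pb = 77.5; sellers receive Ps = 77.5 − 12 = 65.5.
New quantity: Q = 227 − 2(77.5) = 72.
Buyer burden = 77.5 − 71.5 = 6; seller burden = 71.5 − 65.5 = 6.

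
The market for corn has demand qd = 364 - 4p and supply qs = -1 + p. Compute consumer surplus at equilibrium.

Consumer surplus = 648

Equilibrium: 364 - 4p = -1 + p gives p* = 73, q* = 72.
Demand choke price (qd = 0): p = 91.
CS = ½(91 − 73)(72) = 648.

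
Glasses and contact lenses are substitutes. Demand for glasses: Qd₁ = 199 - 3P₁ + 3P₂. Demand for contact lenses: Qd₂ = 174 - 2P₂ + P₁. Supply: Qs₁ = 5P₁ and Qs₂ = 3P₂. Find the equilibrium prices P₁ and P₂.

Market 1: 199 - 3P₁ + 3P₂ = 5P₁ → 8P₁ - 3P₂ = 199.
Market 2: 5P₂ - P₁ = 174.
Eliminating P₂: 5×(1) + 3×(2) gives 37P₁ = 1517, so P₁ = 41.
Back-substitute into (2): P₂ = (174 + 1×41) / 5 = 43.

P₁ = 41, P₂ = 43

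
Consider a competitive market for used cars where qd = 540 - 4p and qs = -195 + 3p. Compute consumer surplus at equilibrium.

Consumer surplus = 1800

Equilibrium: 540 - 4p = -195 + 3p gives p* = 105, q* = 120.
Demand choke price (qd = 0): p = 135.
CS = ½(135 − 105)(120) = 1800.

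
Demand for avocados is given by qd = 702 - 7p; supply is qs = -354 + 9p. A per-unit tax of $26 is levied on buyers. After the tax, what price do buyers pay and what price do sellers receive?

Buyers pay $80.625, sellers receive $54.625

Pre-tax equilibrium: p* = 66, q* = 240.
Tax on buyers shifts demand to qd = 702 − 7(p + 26) = 520 - 7p.
520 - 7p = -354 + 9p gives seller price ps = 54.625; buyers pay pb = 54.625 + 26 = 80.625.
New quantity: q = 702 − 7(80.625) = 137.625.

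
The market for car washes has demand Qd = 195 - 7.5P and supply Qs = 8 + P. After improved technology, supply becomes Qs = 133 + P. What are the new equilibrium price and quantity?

P' = 124/17, Q' = 2385/17

Original equilibrium: P* = 22, Q* = 30.
New equilibrium: 195 - 7.5P = 133 + P, so 62 = 8.5P and P' = 124/17; Q' = 195 − 7.5(124/17) = 2385/17.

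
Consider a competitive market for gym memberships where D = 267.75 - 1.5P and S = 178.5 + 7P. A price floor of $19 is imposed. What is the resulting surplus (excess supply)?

Surplus = 72.25

Equilibrium price would be P* = 10.5, so the floor at 19 binds.
At P = 19: D = 239.25, S = 311.5.
Surplus = 311.5 − 239.25 = 72.25.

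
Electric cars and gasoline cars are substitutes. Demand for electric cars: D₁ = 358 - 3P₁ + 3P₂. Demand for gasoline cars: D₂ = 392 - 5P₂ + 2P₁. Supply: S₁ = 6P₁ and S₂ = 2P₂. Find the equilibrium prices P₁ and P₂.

Market 1: 358 - 3P₁ + 3P₂ = 6P₁ → 9P₁ - 3P₂ = 358.
Market 2: 7P₂ - 2P₁ = 392.
Eliminating P₂: 7×(1) + 3×(2) gives 57P₁ = 3682, so P₁ = 3682/57.
Back-substitute into (2): P₂ = (392 + 2×3682/57) / 7 = 4244/57.

P₁ = 3682/57, P₂ = 4244/57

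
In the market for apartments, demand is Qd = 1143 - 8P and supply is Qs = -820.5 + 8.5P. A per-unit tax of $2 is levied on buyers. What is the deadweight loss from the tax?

Deadweight loss = 272/33

Pre-tax equilibrium: P* = 119, Q* = 191.
Tax on buyers shifts demand to Qd = 1143 − 8(P + 2) = 1127 - 8P.
1127 - 8P = -820.5 + 8.5P gives seller price Ps = 3895/33; buyers pay Pb = 3895/33 + 2 = 3961/33.
New quantity: Q = 1143 − 8(3961/33) = 6031/33.
DWL = ½ × 2 × (191 − 6031/33) = 272/33.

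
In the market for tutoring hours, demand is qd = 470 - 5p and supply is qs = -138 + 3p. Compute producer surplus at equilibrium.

Producer surplus = 1350

Equilibrium: 470 - 5p = -138 + 3p gives p* = 76, q* = 90.
Supply starts at p = 46 (where qs = 0).
PS = ½(76 − 46)(90) = 1350.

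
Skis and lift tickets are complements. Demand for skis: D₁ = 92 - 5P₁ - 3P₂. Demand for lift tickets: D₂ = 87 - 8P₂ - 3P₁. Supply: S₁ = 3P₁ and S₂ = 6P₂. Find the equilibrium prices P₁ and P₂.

Market 1: 92 - 5P₁ - 3P₂ = 3P₁ → 8P₁ + 3P₂ = 92.
Market 2: 14P₂ + 3P₁ = 87.
Eliminating P₂: 14×(1) − 3×(2) gives 103P₁ = 1027, so P₁ = 1027/103.
Back-substitute into (2): P₂ = (87 − 3×1027/103) / 14 = 420/103.

P₁ = 1027/103, P₂ = 420/103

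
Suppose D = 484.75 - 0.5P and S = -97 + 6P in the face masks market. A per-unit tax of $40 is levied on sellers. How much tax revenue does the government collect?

Tax revenue = 219200/13

Pre-tax equilibrium: P* = 89.5, Q* = 440.
Tax on sellers shifts supply to S = -97 + 6(P − 40) = -337 + 6P.
484.75 - 0.5P = -337 + 6P gives buyer price Pb = 3287/26; sellers receive Ps = 3287/26 − 40 = 2247/26.
New quantity: Q = 484.75 − 0.5(3287/26) = 5480/13.
Revenue = 40 × 5480/13 = 219200/13.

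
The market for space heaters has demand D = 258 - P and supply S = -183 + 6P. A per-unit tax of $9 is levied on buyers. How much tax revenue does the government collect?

Tax revenue = 11799/7

Pre-tax equilibrium: P* = 63, Q* = 195.
Tax on buyers shifts demand to D = 258 − 1(P + 9) = 249 - P.
249 - P = -183 + 6P gives seller price Ps = 432/7; buyers pay Pb = 432/7 + 9 = 495/7.
New quantity: Q = 258 − 1(495/7) = 1311/7.
Revenue = 9 × 1311/7 = 11799/7.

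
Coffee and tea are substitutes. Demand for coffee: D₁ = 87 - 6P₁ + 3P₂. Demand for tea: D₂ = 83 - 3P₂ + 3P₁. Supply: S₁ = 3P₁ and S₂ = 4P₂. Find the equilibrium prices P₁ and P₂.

P₁ = 143/9, P₂ = 56/3

Market 1: 87 - 6P₁ + 3P₂ = 3P₁ → 9P₁ - 3P₂ = 87.
Market 2: 7P₂ - 3P₁ = 83.
Eliminating P₂: 7×(1) + 3×(2) gives 54P₁ = 858, so P₁ = 143/9.
Back-substitute into (2): P₂ = (83 + 3×143/9) / 7 = 56/3.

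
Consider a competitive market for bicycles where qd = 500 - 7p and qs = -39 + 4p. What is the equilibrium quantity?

q* = 157

Set qd = qs: 500 - 7p = -39 + 4p.
539 = 11p, so p* = 49.
q* = 500 − 7(49) = 157.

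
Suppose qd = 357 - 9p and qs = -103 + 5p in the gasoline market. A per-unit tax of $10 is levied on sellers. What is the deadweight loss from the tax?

Pre-tax equilibrium: p* = 230/7, q* = 429/7.
Tax on sellers shifts supply to qs = -103 + 5(p − 10) = -153 + 5p.
357 - 9p = -153 + 5p gives buyer price pb = 255/7; sellers receive ps = 255/7 − 10 = 185/7.
New quantity: q = 357 − 9(255/7) = 204/7.
DWL = ½ × 10 × (429/7 − 204/7) = 1125/7.

Deadweight loss = 1125/7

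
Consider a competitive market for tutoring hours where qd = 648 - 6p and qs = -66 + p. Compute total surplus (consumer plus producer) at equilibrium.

Equilibrium: 648 - 6p = -66 + p gives p* = 102, q* = 36.
Demand choke price: p = 108; supply starts at p = 66.
CS = ½(108 − 102)(36) = 108; PS = ½(102 − 66)(36) = 648.

Total surplus = 756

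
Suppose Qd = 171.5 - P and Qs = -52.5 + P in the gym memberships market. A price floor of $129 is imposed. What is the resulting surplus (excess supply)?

Equilibrium price would be P* = 112, so the floor at 129 binds.
At P = 129: Qd = 42.5, Qs = 76.5.
Surplus = 76.5 − 42.5 = 34.

Surplus = 34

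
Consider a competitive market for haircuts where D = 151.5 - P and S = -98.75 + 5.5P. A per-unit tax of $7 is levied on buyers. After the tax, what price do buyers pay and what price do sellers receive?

Buyers pay 1155/26, sellers receive 973/26

Pre-tax equilibrium: P* = 38.5, Q* = 113.
Tax on buyers shifts demand to D = 151.5 − 1(P + 7) = 144.5 - P.
144.5 - P = -98.75 + 5.5P gives seller price Ps = 973/26; buyers pay Pb = 973/26 + 7 = 1155/26.
New quantity: Q = 151.5 − 1(1155/26) = 1392/13.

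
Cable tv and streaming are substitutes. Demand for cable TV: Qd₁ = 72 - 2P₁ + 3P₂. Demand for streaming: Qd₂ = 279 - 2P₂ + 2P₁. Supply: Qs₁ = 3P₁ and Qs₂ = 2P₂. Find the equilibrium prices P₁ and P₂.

P₁ = 1125/14, P₂ = 1539/14

Market 1: 72 - 2P₁ + 3P₂ = 3P₁ → 5P₁ - 3P₂ = 72.
Market 2: 4P₂ - 2P₁ = 279.
Eliminating P₂: 4×(1) + 3×(2) gives 14P₁ = 1125, so P₁ = 1125/14.
Back-substitute into (2): P₂ = (279 + 2×1125/14) / 4 = 1539/14.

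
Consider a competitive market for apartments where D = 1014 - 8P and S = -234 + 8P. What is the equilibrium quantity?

Q* = 390

Set D = S: 1014 - 8P = -234 + 8P.
1248 = 16P, so P* = 78.
Q* = 1014 − 8(78) = 390.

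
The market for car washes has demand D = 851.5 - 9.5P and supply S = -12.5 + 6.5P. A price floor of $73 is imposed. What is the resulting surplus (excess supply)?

Equilibrium price would be P* = 54, so the floor at 73 binds.
At P = 73: D = 158, S = 462.
Surplus = 462 − 158 = 304.

Surplus = 304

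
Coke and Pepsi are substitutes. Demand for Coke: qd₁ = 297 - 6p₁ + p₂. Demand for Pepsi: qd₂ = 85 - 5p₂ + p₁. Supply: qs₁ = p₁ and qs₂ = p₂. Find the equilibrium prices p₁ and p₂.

p₁ = 1867/41, p₂ = 892/41

Market 1: 297 - 6p₁ + p₂ = p₁ → 7p₁ - p₂ = 297.
Market 2: 6p₂ - p₁ = 85.
Eliminating p₂: 6×(1) + 1×(2) gives 41p₁ = 1867, so p₁ = 1867/41.
Back-substitute into (2): p₂ = (85 + 1×1867/41) / 6 = 892/41.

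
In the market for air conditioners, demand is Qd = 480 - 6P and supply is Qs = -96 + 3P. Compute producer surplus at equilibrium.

Producer surplus = 1536

Equilibrium: 480 - 6P = -96 + 3P gives P* = 64, Q* = 96.
Supply starts at P = 32 (where Qs = 0).
PS = ½(64 − 32)(96) = 1536.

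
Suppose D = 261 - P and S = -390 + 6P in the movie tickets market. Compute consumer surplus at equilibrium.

Consumer surplus = 14112

Equilibrium: 261 - P = -390 + 6P gives P* = 93, Q* = 168.
Demand choke price (D = 0): P = 261.
CS = ½(261 − 93)(168) = 14112.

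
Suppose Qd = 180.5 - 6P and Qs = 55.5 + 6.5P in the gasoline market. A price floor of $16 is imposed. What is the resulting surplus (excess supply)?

Equilibrium price would be P* = 10, so the floor at 16 binds.
At P = 16: Qd = 84.5, Qs = 159.5.
Surplus = 159.5 − 84.5 = 75.

Surplus = 75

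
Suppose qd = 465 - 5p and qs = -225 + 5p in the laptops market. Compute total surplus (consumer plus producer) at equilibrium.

Total surplus = 2880

Equilibrium: 465 - 5p = -225 + 5p gives p* = 69, q* = 120.
Demand choke price: p = 93; supply starts at p = 45.
CS = ½(93 − 69)(120) = 1440; PS = ½(69 − 45)(120) = 1440.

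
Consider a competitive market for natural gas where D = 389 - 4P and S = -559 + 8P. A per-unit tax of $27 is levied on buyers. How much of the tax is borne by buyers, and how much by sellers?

Buyers bear $18, sellers bear $9

Pre-tax equilibrium: P* = 79, Q* = 73.
Tax on buyers shifts demand to D = 389 − 4(P + 27) = 281 - 4P.
281 - 4P = -559 + 8P gives seller price Ps = 70; buyers pay Pb = 70 + 27 = 97.
New quantity: Q = 389 − 4(97) = 1.
Buyer burden = 97 − 79 = 18; seller burden = 79 − 70 = 9.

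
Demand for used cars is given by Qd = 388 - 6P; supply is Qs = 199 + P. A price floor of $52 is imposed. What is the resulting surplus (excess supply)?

Surplus = 175

Equilibrium price would be P* = 27, so the floor at 52 binds.
At P = 52: Qd = 76, Qs = 251.
Surplus = 251 − 76 = 175.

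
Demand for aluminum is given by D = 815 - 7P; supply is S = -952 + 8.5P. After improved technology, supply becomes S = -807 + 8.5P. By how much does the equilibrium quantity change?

ΔQ = 2030/31

Original equilibrium: P* = 114, Q* = 17.
New equilibrium: 815 - 7P = -807 + 8.5P, so 1622 = 15.5P and P' = 3244/31; Q' = 815 − 7(3244/31) = 2557/31.
Change in quantity: 2557/31 − 17 = 2030/31.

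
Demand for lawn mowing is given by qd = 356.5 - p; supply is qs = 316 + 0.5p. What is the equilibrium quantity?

Set qd = qs: 356.5 - p = 316 + 0.5p.
40.5 = 1.5p, so p* = 27.
q* = 356.5 − 1(27) = 329.5.

q* = 329.5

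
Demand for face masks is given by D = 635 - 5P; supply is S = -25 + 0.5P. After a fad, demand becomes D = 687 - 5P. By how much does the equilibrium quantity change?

Original equilibrium: P* = 120, Q* = 35.
New equilibrium: 687 - 5P = -25 + 0.5P, so 712 = 5.5P and P' = 1424/11; Q' = 687 − 5(1424/11) = 437/11.
Change in quantity: 437/11 − 35 = 52/11.

ΔQ = 52/11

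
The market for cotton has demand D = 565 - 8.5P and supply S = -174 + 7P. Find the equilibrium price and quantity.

P* = 1478/31, Q* = 4952/31

Set D = S: 565 - 8.5P = -174 + 7P.
739 = 15.5P, so P* = 1478/31.
Q* = 565 − 8.5(1478/31) = 4952/31.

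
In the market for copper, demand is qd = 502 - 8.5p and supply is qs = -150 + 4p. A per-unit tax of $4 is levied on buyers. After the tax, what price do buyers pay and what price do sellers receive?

Buyers pay $53.44, sellers receive $49.44

Pre-tax equilibrium: p* = 52.16, q* = 58.64.
Tax on buyers shifts demand to qd = 502 − 8.5(p + 4) = 468 - 8.5p.
468 - 8.5p = -150 + 4p gives seller price ps = 49.44; buyers pay pb = 49.44 + 4 = 53.44.
New quantity: q = 502 − 8.5(53.44) = 47.76.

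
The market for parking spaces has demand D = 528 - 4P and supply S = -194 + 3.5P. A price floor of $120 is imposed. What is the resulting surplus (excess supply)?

Surplus = 178

Equilibrium price would be P* = 1444/15, so the floor at 120 binds.
At P = 120: D = 48, S = 226.
Surplus = 226 − 48 = 178.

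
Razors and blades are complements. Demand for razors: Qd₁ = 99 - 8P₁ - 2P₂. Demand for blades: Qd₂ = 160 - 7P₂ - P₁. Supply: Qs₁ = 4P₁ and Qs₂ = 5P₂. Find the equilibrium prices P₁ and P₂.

P₁ = 434/71, P₂ = 1821/142

Market 1: 99 - 8P₁ - 2P₂ = 4P₁ → 12P₁ + 2P₂ = 99.
Market 2: 12P₂ + P₁ = 160.
Eliminating P₂: 12×(1) − 2×(2) gives 142P₁ = 868, so P₁ = 434/71.
Back-substitute into (2): P₂ = (160 − 1×434/71) / 12 = 1821/142.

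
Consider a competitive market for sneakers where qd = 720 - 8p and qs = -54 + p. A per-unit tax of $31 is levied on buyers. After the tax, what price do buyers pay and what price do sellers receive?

Buyers pay 805/9, sellers receive 526/9

Pre-tax equilibrium: p* = 86, q* = 32.
Tax on buyers shifts demand to qd = 720 − 8(p + 31) = 472 - 8p.
472 - 8p = -54 + p gives seller price ps = 526/9; buyers pay pb = 526/9 + 31 = 805/9.
New quantity: q = 720 − 8(805/9) = 40/9.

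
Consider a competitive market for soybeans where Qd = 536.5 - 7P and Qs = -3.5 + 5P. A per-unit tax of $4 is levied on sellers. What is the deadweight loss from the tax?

Pre-tax equilibrium: P* = 45, Q* = 221.5.
Tax on sellers shifts supply to Qs = -3.5 + 5(P − 4) = -23.5 + 5P.
536.5 - 7P = -23.5 + 5P gives buyer price Pb = 140/3; sellers receive Ps = 140/3 − 4 = 128/3.
New quantity: Q = 536.5 − 7(140/3) = 1259/6.
DWL = ½ × 4 × (221.5 − 1259/6) = 70/3.

Deadweight loss = 70/3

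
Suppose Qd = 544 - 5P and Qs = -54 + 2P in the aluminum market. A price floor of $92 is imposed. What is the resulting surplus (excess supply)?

Equilibrium price would be P* = 598/7, so the floor at 92 binds.
At P = 92: Qd = 84, Qs = 130.
Surplus = 130 − 84 = 46.

Surplus = 46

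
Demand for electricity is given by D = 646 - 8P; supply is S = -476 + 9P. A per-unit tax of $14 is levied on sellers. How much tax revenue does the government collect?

Pre-tax equilibrium: P* = 66, Q* = 118.
Tax on sellers shifts supply to S = -476 + 9(P − 14) = -602 + 9P.
646 - 8P = -602 + 9P gives buyer price Pb = 1248/17; sellers receive Ps = 1248/17 − 14 = 1010/17.
New quantity: Q = 646 − 8(1248/17) = 998/17.
Revenue = 14 × 998/17 = 13972/17.

Tax revenue = 13972/17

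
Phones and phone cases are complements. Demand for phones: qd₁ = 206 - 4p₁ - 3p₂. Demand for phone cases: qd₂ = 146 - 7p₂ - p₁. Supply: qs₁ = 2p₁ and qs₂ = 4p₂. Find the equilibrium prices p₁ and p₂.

Market 1: 206 - 4p₁ - 3p₂ = 2p₁ → 6p₁ + 3p₂ = 206.
Market 2: 11p₂ + p₁ = 146.
Eliminating p₂: 11×(1) − 3×(2) gives 63p₁ = 1828, so p₁ = 1828/63.
Back-substitute into (2): p₂ = (146 − 1×1828/63) / 11 = 670/63.

p₁ = 1828/63, p₂ = 670/63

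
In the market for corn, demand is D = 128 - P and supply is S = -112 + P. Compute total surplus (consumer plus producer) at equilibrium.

Equilibrium: 128 - P = -112 + P gives P* = 120, Q* = 8.
Demand choke price: P = 128; supply starts at P = 112.
CS = ½(128 − 120)(8) = 32; PS = ½(120 − 112)(8) = 32.

Total surplus = 64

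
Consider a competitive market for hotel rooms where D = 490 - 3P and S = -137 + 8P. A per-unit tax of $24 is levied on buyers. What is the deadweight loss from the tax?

Deadweight loss = 6912/11

Pre-tax equilibrium: P* = 57, Q* = 319.
Tax on buyers shifts demand to D = 490 − 3(P + 24) = 418 - 3P.
418 - 3P = -137 + 8P gives seller price Ps = 555/11; buyers pay Pb = 555/11 + 24 = 819/11.
New quantity: Q = 490 − 3(819/11) = 2933/11.
DWL = ½ × 24 × (319 − 2933/11) = 6912/11.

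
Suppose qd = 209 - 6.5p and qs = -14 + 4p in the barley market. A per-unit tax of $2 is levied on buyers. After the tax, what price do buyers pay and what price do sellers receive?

Pre-tax equilibrium: p* = 446/21, q* = 1490/21.
Tax on buyers shifts demand to qd = 209 − 6.5(p + 2) = 196 - 6.5p.
196 - 6.5p = -14 + 4p gives seller price ps = 20; buyers pay pb = 20 + 2 = 22.
New quantity: q = 209 − 6.5(22) = 66.

Buyers pay $22, sellers receive $20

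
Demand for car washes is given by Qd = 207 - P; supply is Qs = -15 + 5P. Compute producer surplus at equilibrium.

Producer surplus = 2890

Equilibrium: 207 - P = -15 + 5P gives P* = 37, Q* = 170.
Supply starts at P = 3 (where Qs = 0).
PS = ½(37 − 3)(170) = 2890.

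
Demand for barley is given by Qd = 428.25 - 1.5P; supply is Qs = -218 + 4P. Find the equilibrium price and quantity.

Set Qd = Qs: 428.25 - 1.5P = -218 + 4P.
646.25 = 5.5P, so P* = 117.5.
Q* = 428.25 − 1.5(117.5) = 252.

P* = 117.5, Q* = 252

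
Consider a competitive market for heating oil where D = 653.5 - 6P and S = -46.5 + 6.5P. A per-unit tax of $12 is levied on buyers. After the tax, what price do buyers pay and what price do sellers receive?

Buyers pay $62.24, sellers receive $50.24

Pre-tax equilibrium: P* = 56, Q* = 317.5.
Tax on buyers shifts demand to D = 653.5 − 6(P + 12) = 581.5 - 6P.
581.5 - 6P = -46.5 + 6.5P gives seller price Ps = 50.24; buyers pay Pb = 50.24 + 12 = 62.24.
New quantity: Q = 653.5 − 6(62.24) = 280.06.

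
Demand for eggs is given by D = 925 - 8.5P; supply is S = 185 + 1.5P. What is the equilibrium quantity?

Q* = 296

Set D = S: 925 - 8.5P = 185 + 1.5P.
740 = 10P, so P* = 74.
Q* = 925 − 8.5(74) = 296.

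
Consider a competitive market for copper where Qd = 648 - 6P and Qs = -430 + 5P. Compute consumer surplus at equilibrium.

Equilibrium: 648 - 6P = -430 + 5P gives P* = 98, Q* = 60.
Demand choke price (Qd = 0): P = 108.
CS = ½(108 − 98)(60) = 300.

Consumer surplus = 300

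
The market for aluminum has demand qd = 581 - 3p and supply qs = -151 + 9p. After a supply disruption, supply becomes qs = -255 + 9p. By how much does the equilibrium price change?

Δp = 26/3

Original equilibrium: p* = 61, q* = 398.
New equilibrium: 581 - 3p = -255 + 9p, so 836 = 12p and p' = 209/3; q' = 581 − 3(209/3) = 372.
Change in price: 209/3 − 61 = 26/3.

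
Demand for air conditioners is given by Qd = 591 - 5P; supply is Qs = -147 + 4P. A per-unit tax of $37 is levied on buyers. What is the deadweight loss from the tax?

Pre-tax equilibrium: P* = 82, Q* = 181.
Tax on buyers shifts demand to Qd = 591 − 5(P + 37) = 406 - 5P.
406 - 5P = -147 + 4P gives seller price Ps = 553/9; buyers pay Pb = 553/9 + 37 = 886/9.
New quantity: Q = 591 − 5(886/9) = 889/9.
DWL = ½ × 37 × (181 − 889/9) = 13690/9.

Deadweight loss = 13690/9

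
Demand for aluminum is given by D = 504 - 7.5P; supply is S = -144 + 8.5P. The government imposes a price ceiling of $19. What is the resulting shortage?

Shortage = 344

Equilibrium price would be P* = 40.5, so the ceiling at 19 binds.
At P = 19: D = 504 − 7.5(19) = 361.5, S = -144 + 8.5(19) = 17.5.
Shortage = 361.5 − 17.5 = 344.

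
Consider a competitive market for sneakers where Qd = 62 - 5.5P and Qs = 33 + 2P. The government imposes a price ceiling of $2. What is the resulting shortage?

Shortage = 14

Equilibrium price would be P* = 58/15, so the ceiling at 2 binds.
At P = 2: Qd = 62 − 5.5(2) = 51, Qs = 33 + 2(2) = 37.
Shortage = 51 − 37 = 14.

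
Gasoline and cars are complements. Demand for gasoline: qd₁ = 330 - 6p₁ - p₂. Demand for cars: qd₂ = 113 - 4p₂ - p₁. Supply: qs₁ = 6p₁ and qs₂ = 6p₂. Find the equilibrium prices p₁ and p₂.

p₁ = 3187/119, p₂ = 1026/119

Market 1: 330 - 6p₁ - p₂ = 6p₁ → 12p₁ + p₂ = 330.
Market 2: 10p₂ + p₁ = 113.
Eliminating p₂: 10×(1) − 1×(2) gives 119p₁ = 3187, so p₁ = 3187/119.
Back-substitute into (2): p₂ = (113 − 1×3187/119) / 10 = 1026/119.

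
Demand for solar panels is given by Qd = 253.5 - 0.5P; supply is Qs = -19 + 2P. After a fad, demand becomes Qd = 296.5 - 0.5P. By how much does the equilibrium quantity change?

Original equilibrium: P* = 109, Q* = 199.
New equilibrium: 296.5 - 0.5P = -19 + 2P, so 315.5 = 2.5P and P' = 126.2; Q' = 296.5 − 0.5(126.2) = 233.4.
Change in quantity: 233.4 − 199 = 34.4.

ΔQ = 34.4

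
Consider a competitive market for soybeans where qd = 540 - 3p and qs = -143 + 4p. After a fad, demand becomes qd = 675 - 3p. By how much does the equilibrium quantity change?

Original equilibrium: p* = 683/7, q* = 1731/7.
New equilibrium: 675 - 3p = -143 + 4p, so 818 = 7p and p' = 818/7; q' = 675 − 3(818/7) = 2271/7.
Change in quantity: 2271/7 − 1731/7 = 540/7.

Δq = 540/7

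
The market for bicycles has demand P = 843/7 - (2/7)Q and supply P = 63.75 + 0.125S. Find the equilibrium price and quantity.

Set the two price expressions equal: 843/7 - (2/7)Q = 63.75 + 0.125Q.
1587/28 = (23/56)Q, so Q* = 138.
P* = 843/7 − (2/7)(138) = 81.

P* = 81, Q* = 138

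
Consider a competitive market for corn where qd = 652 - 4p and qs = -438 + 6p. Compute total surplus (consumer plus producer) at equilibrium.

Equilibrium: 652 - 4p = -438 + 6p gives p* = 109, q* = 216.
Demand choke price: p = 163; supply starts at p = 73.
CS = ½(163 − 109)(216) = 5832; PS = ½(109 − 73)(216) = 3888.

Total surplus = 9720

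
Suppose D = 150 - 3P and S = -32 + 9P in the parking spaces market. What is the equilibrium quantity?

Set D = S: 150 - 3P = -32 + 9P.
182 = 12P, so P* = 91/6.
Q* = 150 − 3(91/6) = 104.5.

Q* = 104.5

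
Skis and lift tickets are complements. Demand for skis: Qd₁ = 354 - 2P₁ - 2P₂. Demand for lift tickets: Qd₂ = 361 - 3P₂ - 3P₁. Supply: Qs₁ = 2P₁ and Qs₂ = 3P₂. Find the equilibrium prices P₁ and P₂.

Market 1: 354 - 2P₁ - 2P₂ = 2P₁ → 4P₁ + 2P₂ = 354.
Market 2: 6P₂ + 3P₁ = 361.
Eliminating P₂: 6×(1) − 2×(2) gives 18P₁ = 1402, so P₁ = 701/9.
Back-substitute into (2): P₂ = (361 − 3×701/9) / 6 = 191/9.

P₁ = 701/9, P₂ = 191/9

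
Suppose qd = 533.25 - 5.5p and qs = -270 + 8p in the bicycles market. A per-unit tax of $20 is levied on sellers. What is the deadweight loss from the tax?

Pre-tax equilibrium: p* = 59.5, q* = 206.
Tax on sellers shifts supply to qs = -270 + 8(p − 20) = -430 + 8p.
533.25 - 5.5p = -430 + 8p gives buyer price pb = 3853/54; sellers receive ps = 3853/54 − 20 = 2773/54.
New quantity: q = 533.25 − 5.5(3853/54) = 3802/27.
DWL = ½ × 20 × (206 − 3802/27) = 17600/27.

Deadweight loss = 17600/27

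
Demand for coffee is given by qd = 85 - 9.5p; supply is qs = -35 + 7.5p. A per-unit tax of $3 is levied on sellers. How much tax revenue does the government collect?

Tax revenue = 1095/68

Pre-tax equilibrium: p* = 120/17, q* = 305/17.
Tax on sellers shifts supply to qs = -35 + 7.5(p − 3) = -57.5 + 7.5p.
85 - 9.5p = -57.5 + 7.5p gives buyer price pb = 285/34; sellers receive ps = 285/34 − 3 = 183/34.
New quantity: q = 85 − 9.5(285/34) = 365/68.
Revenue = 3 × 365/68 = 1095/68.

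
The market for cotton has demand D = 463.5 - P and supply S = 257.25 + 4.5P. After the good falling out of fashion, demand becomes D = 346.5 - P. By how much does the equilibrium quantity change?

ΔQ = -1053/11

Original equilibrium: P* = 37.5, Q* = 426.
New equilibrium: 346.5 - P = 257.25 + 4.5P, so 89.25 = 5.5P and P' = 357/22; Q' = 346.5 − 1(357/22) = 3633/11.
Change in quantity: 3633/11 − 426 = -1053/11.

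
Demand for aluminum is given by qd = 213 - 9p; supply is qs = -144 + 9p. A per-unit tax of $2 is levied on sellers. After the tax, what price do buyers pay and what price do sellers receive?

Buyers pay 125/6, sellers receive 113/6

Pre-tax equilibrium: p* = 119/6, q* = 34.5.
Tax on sellers shifts supply to qs = -144 + 9(p − 2) = -162 + 9p.
213 - 9p = -162 + 9p gives buyer price pb = 125/6; sellers receive ps = 125/6 − 2 = 113/6.
New quantity: q = 213 − 9(125/6) = 25.5.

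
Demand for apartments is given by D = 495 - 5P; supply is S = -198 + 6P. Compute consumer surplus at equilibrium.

Consumer surplus = 3240

Equilibrium: 495 - 5P = -198 + 6P gives P* = 63, Q* = 180.
Demand choke price (D = 0): P = 99.
CS = ½(99 − 63)(180) = 3240.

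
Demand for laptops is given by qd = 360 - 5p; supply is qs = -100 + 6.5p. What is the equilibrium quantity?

q* = 160

Set qd = qs: 360 - 5p = -100 + 6.5p.
460 = 11.5p, so p* = 40.
q* = 360 − 5(40) = 160.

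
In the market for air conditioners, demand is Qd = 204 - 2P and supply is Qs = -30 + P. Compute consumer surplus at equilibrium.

Equilibrium: 204 - 2P = -30 + P gives P* = 78, Q* = 48.
Demand choke price (Qd = 0): P = 102.
CS = ½(102 − 78)(48) = 576.

Consumer surplus = 576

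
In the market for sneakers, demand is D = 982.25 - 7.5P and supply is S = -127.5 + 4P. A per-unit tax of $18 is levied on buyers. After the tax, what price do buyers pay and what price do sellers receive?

Buyers pay 4727/46, sellers receive 3899/46

Pre-tax equilibrium: P* = 96.5, Q* = 258.5.
Tax on buyers shifts demand to D = 982.25 − 7.5(P + 18) = 847.25 - 7.5P.
847.25 - 7.5P = -127.5 + 4P gives seller price Ps = 3899/46; buyers pay Pb = 3899/46 + 18 = 4727/46.
New quantity: Q = 982.25 − 7.5(4727/46) = 9731/46.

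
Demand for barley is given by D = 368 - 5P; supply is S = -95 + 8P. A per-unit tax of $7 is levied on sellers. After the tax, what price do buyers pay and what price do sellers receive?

Buyers pay 519/13, sellers receive 428/13

Pre-tax equilibrium: P* = 463/13, Q* = 2469/13.
Tax on sellers shifts supply to S = -95 + 8(P − 7) = -151 + 8P.
368 - 5P = -151 + 8P gives buyer price Pb = 519/13; sellers receive Ps = 519/13 − 7 = 428/13.
New quantity: Q = 368 − 5(519/13) = 2189/13.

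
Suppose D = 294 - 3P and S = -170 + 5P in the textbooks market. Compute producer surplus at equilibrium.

Equilibrium: 294 - 3P = -170 + 5P gives P* = 58, Q* = 120.
Supply starts at P = 34 (where S = 0).
PS = ½(58 − 34)(120) = 1440.

Producer surplus = 1440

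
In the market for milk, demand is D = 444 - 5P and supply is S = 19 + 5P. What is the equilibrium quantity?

Set D = S: 444 - 5P = 19 + 5P.
425 = 10P, so P* = 42.5.
Q* = 444 − 5(42.5) = 231.5.

Q* = 231.5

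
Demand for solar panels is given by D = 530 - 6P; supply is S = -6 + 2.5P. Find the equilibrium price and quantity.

P* = 1072/17, Q* = 2578/17

Set D = S: 530 - 6P = -6 + 2.5P.
536 = 8.5P, so P* = 1072/17.
Q* = 530 − 6(1072/17) = 2578/17.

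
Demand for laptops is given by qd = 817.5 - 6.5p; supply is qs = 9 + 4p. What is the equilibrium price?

p* = 77

Set qd = qs: 817.5 - 6.5p = 9 + 4p.
808.5 = 10.5p, so p* = 77.
q* = 817.5 − 6.5(77) = 317.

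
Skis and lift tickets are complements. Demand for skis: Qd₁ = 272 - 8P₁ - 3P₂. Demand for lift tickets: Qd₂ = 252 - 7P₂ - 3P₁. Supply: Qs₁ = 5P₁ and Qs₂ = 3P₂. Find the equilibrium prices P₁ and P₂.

P₁ = 1964/121, P₂ = 2460/121

Market 1: 272 - 8P₁ - 3P₂ = 5P₁ → 13P₁ + 3P₂ = 272.
Market 2: 10P₂ + 3P₁ = 252.
Eliminating P₂: 10×(1) − 3×(2) gives 121P₁ = 1964, so P₁ = 1964/121.
Back-substitute into (2): P₂ = (252 − 3×1964/121) / 10 = 2460/121.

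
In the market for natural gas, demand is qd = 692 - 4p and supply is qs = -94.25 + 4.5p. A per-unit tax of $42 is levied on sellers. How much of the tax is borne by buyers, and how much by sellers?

Pre-tax equilibrium: p* = 92.5, q* = 322.
Tax on sellers shifts supply to qs = -94.25 + 4.5(p − 42) = -283.25 + 4.5p.
692 - 4p = -283.25 + 4.5p gives buyer price pb = 3901/34; sellers receive ps = 3901/34 − 42 = 2473/34.
New quantity: q = 692 − 4(3901/34) = 3962/17.
Buyer burden = 3901/34 − 92.5 = 378/17; seller burden = 92.5 − 2473/34 = 336/17.

Buyers bear 378/17, sellers bear 336/17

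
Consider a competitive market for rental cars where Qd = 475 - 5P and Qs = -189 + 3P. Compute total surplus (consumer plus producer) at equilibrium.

Total surplus = 960

Equilibrium: 475 - 5P = -189 + 3P gives P* = 83, Q* = 60.
Demand choke price: P = 95; supply starts at P = 63.
CS = ½(95 − 83)(60) = 360; PS = ½(83 − 63)(60) = 600.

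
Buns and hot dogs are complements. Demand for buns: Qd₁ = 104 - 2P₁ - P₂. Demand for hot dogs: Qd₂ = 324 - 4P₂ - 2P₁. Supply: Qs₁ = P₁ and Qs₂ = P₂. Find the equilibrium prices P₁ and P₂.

Market 1: 104 - 2P₁ - P₂ = P₁ → 3P₁ + P₂ = 104.
Market 2: 5P₂ + 2P₁ = 324.
Eliminating P₂: 5×(1) − 1×(2) gives 13P₁ = 196, so P₁ = 196/13.
Back-substitute into (2): P₂ = (324 − 2×196/13) / 5 = 764/13.

P₁ = 196/13, P₂ = 764/13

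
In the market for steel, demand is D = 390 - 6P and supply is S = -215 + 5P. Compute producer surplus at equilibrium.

Producer surplus = 360

Equilibrium: 390 - 6P = -215 + 5P gives P* = 55, Q* = 60.
Supply starts at P = 43 (where S = 0).
PS = ½(55 − 43)(60) = 360.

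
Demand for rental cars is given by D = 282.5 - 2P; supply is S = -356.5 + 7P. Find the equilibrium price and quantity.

P* = 71, Q* = 140.5

Set D = S: 282.5 - 2P = -356.5 + 7P.
639 = 9P, so P* = 71.
Q* = 282.5 − 2(71) = 140.5.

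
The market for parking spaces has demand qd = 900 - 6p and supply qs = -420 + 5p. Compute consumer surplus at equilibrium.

Consumer surplus = 2700

Equilibrium: 900 - 6p = -420 + 5p gives p* = 120, q* = 180.
Demand choke price (qd = 0): p = 150.
CS = ½(150 − 120)(180) = 2700.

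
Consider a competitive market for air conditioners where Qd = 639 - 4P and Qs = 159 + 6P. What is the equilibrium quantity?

Q* = 447

Set Qd = Qs: 639 - 4P = 159 + 6P.
480 = 10P, so P* = 48.
Q* = 639 − 4(48) = 447.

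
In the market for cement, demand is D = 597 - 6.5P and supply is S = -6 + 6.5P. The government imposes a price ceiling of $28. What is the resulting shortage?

Shortage = 239

Equilibrium price would be P* = 603/13, so the ceiling at 28 binds.
At P = 28: D = 597 − 6.5(28) = 415, S = -6 + 6.5(28) = 176.
Shortage = 415 − 176 = 239.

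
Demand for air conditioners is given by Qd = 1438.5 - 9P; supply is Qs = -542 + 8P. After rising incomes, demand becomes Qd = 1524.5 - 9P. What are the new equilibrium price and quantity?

P' = 4133/34, Q' = 7318/17

Original equilibrium: P* = 116.5, Q* = 390.
New equilibrium: 1524.5 - 9P = -542 + 8P, so 2066.5 = 17P and P' = 4133/34; Q' = 1524.5 − 9(4133/34) = 7318/17.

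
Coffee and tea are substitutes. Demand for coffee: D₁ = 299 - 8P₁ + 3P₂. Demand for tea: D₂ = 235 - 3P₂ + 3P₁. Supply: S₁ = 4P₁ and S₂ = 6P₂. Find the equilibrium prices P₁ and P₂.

P₁ = 1132/33, P₂ = 413/11

Market 1: 299 - 8P₁ + 3P₂ = 4P₁ → 12P₁ - 3P₂ = 299.
Market 2: 9P₂ - 3P₁ = 235.
Eliminating P₂: 9×(1) + 3×(2) gives 99P₁ = 3396, so P₁ = 1132/33.
Back-substitute into (2): P₂ = (235 + 3×1132/33) / 9 = 413/11.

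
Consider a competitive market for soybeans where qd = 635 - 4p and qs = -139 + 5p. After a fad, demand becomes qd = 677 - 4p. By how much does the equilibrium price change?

Original equilibrium: p* = 86, q* = 291.
New equilibrium: 677 - 4p = -139 + 5p, so 816 = 9p and p' = 272/3; q' = 677 − 4(272/3) = 943/3.
Change in price: 272/3 − 86 = 14/3.

Δp = 14/3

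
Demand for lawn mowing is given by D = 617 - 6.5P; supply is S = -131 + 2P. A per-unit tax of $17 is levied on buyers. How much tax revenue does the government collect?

Tax revenue = 323

Pre-tax equilibrium: P* = 88, Q* = 45.
Tax on buyers shifts demand to D = 617 − 6.5(P + 17) = 506.5 - 6.5P.
506.5 - 6.5P = -131 + 2P gives seller price Ps = 75; buyers pay Pb = 75 + 17 = 92.
New quantity: Q = 617 − 6.5(92) = 19.
Revenue = 17 × 19 = 323.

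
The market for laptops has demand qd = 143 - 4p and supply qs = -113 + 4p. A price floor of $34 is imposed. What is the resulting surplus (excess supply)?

Surplus = 16

Equilibrium price would be p* = 32, so the floor at 34 binds.
At p = 34: qd = 7, qs = 23.
Surplus = 23 − 7 = 16.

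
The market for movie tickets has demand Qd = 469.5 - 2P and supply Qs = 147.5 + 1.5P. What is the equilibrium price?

P* = 92

Set Qd = Qs: 469.5 - 2P = 147.5 + 1.5P.
322 = 3.5P, so P* = 92.
Q* = 469.5 − 2(92) = 285.5.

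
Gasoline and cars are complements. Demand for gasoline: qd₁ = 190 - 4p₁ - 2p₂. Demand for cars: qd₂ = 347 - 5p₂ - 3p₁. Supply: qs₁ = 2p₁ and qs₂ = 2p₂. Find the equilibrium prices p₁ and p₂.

p₁ = 53/3, p₂ = 42

Market 1: 190 - 4p₁ - 2p₂ = 2p₁ → 6p₁ + 2p₂ = 190.
Market 2: 7p₂ + 3p₁ = 347.
Eliminating p₂: 7×(1) − 2×(2) gives 36p₁ = 636, so p₁ = 53/3.
Back-substitute into (2): p₂ = (347 − 3×53/3) / 7 = 42.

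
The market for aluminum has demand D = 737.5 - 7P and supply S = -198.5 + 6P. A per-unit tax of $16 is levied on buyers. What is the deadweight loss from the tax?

Deadweight loss = 5376/13

Pre-tax equilibrium: P* = 72, Q* = 233.5.
Tax on buyers shifts demand to D = 737.5 − 7(P + 16) = 625.5 - 7P.
625.5 - 7P = -198.5 + 6P gives seller price Ps = 824/13; buyers pay Pb = 824/13 + 16 = 1032/13.
New quantity: Q = 737.5 − 7(1032/13) = 4727/26.
DWL = ½ × 16 × (233.5 − 4727/26) = 5376/13.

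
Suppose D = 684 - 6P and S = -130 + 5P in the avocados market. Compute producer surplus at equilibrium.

Equilibrium: 684 - 6P = -130 + 5P gives P* = 74, Q* = 240.
Supply starts at P = 26 (where S = 0).
PS = ½(74 − 26)(240) = 5760.

Producer surplus = 5760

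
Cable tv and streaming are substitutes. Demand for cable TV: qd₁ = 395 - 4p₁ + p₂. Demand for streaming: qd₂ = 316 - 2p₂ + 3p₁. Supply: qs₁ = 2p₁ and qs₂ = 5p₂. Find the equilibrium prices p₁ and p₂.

Market 1: 395 - 4p₁ + p₂ = 2p₁ → 6p₁ - p₂ = 395.
Market 2: 7p₂ - 3p₁ = 316.
Eliminating p₂: 7×(1) + 1×(2) gives 39p₁ = 3081, so p₁ = 79.
Back-substitute into (2): p₂ = (316 + 3×79) / 7 = 79.

p₁ = 79, p₂ = 79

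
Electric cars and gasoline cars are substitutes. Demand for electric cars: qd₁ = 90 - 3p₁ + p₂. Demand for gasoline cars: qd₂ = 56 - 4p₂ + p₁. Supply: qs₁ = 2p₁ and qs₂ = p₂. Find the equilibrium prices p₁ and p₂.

Market 1: 90 - 3p₁ + p₂ = 2p₁ → 5p₁ - p₂ = 90.
Market 2: 5p₂ - p₁ = 56.
Eliminating p₂: 5×(1) + 1×(2) gives 24p₁ = 506, so p₁ = 253/12.
Back-substitute into (2): p₂ = (56 + 1×253/12) / 5 = 185/12.

p₁ = 253/12, p₂ = 185/12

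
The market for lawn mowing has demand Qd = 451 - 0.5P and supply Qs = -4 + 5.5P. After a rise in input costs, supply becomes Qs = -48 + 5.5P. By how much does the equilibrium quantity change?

Original equilibrium: P* = 455/6, Q* = 4957/12.
New equilibrium: 451 - 0.5P = -48 + 5.5P, so 499 = 6P and P' = 499/6; Q' = 451 − 0.5(499/6) = 4913/12.
Change in quantity: 4913/12 − 4957/12 = -11/3.

ΔQ = -11/3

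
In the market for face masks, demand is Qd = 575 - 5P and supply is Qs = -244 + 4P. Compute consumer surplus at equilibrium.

Equilibrium: 575 - 5P = -244 + 4P gives P* = 91, Q* = 120.
Demand choke price (Qd = 0): P = 115.
CS = ½(115 − 91)(120) = 1440.

Consumer surplus = 1440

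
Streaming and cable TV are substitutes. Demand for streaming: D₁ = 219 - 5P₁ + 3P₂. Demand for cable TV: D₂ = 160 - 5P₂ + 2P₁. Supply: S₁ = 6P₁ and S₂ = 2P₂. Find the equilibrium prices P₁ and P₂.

P₁ = 2013/71, P₂ = 2198/71

Market 1: 219 - 5P₁ + 3P₂ = 6P₁ → 11P₁ - 3P₂ = 219.
Market 2: 7P₂ - 2P₁ = 160.
Eliminating P₂: 7×(1) + 3×(2) gives 71P₁ = 2013, so P₁ = 2013/71.
Back-substitute into (2): P₂ = (160 + 2×2013/71) / 7 = 2198/71.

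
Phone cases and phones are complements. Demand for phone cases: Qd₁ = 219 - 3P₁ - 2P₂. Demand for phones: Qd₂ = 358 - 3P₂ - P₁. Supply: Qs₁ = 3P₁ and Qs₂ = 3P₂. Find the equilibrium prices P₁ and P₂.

P₁ = 299/17, P₂ = 1929/34

Market 1: 219 - 3P₁ - 2P₂ = 3P₁ → 6P₁ + 2P₂ = 219.
Market 2: 6P₂ + P₁ = 358.
Eliminating P₂: 6×(1) − 2×(2) gives 34P₁ = 598, so P₁ = 299/17.
Back-substitute into (2): P₂ = (358 − 1×299/17) / 6 = 1929/34.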